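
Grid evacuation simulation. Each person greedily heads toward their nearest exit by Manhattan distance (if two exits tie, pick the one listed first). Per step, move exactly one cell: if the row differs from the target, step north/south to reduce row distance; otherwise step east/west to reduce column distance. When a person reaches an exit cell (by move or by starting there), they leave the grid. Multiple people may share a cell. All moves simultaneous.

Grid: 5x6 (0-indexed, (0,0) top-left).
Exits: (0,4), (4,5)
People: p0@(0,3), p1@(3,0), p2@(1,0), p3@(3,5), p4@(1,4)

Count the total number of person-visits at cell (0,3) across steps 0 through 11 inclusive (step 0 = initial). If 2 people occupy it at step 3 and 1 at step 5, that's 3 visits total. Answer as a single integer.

Step 0: p0@(0,3) p1@(3,0) p2@(1,0) p3@(3,5) p4@(1,4) -> at (0,3): 1 [p0], cum=1
Step 1: p0@ESC p1@(4,0) p2@(0,0) p3@ESC p4@ESC -> at (0,3): 0 [-], cum=1
Step 2: p0@ESC p1@(4,1) p2@(0,1) p3@ESC p4@ESC -> at (0,3): 0 [-], cum=1
Step 3: p0@ESC p1@(4,2) p2@(0,2) p3@ESC p4@ESC -> at (0,3): 0 [-], cum=1
Step 4: p0@ESC p1@(4,3) p2@(0,3) p3@ESC p4@ESC -> at (0,3): 1 [p2], cum=2
Step 5: p0@ESC p1@(4,4) p2@ESC p3@ESC p4@ESC -> at (0,3): 0 [-], cum=2
Step 6: p0@ESC p1@ESC p2@ESC p3@ESC p4@ESC -> at (0,3): 0 [-], cum=2
Total visits = 2

Answer: 2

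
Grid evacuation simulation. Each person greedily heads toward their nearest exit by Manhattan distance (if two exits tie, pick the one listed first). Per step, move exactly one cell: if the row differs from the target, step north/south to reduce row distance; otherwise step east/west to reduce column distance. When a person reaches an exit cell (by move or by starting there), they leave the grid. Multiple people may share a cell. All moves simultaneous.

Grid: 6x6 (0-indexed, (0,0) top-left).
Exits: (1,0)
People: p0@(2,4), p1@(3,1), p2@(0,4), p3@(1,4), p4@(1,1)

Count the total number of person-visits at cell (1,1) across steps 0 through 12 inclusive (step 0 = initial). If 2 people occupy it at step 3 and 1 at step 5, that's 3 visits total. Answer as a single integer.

Answer: 5

Derivation:
Step 0: p0@(2,4) p1@(3,1) p2@(0,4) p3@(1,4) p4@(1,1) -> at (1,1): 1 [p4], cum=1
Step 1: p0@(1,4) p1@(2,1) p2@(1,4) p3@(1,3) p4@ESC -> at (1,1): 0 [-], cum=1
Step 2: p0@(1,3) p1@(1,1) p2@(1,3) p3@(1,2) p4@ESC -> at (1,1): 1 [p1], cum=2
Step 3: p0@(1,2) p1@ESC p2@(1,2) p3@(1,1) p4@ESC -> at (1,1): 1 [p3], cum=3
Step 4: p0@(1,1) p1@ESC p2@(1,1) p3@ESC p4@ESC -> at (1,1): 2 [p0,p2], cum=5
Step 5: p0@ESC p1@ESC p2@ESC p3@ESC p4@ESC -> at (1,1): 0 [-], cum=5
Total visits = 5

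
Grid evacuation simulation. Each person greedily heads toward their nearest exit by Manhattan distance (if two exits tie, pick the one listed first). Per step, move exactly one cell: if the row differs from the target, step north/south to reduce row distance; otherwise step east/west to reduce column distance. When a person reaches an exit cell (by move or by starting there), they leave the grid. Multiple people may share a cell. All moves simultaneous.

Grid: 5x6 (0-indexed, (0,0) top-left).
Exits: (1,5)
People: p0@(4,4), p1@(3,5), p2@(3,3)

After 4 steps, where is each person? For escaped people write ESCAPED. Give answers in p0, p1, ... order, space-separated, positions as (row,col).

Step 1: p0:(4,4)->(3,4) | p1:(3,5)->(2,5) | p2:(3,3)->(2,3)
Step 2: p0:(3,4)->(2,4) | p1:(2,5)->(1,5)->EXIT | p2:(2,3)->(1,3)
Step 3: p0:(2,4)->(1,4) | p1:escaped | p2:(1,3)->(1,4)
Step 4: p0:(1,4)->(1,5)->EXIT | p1:escaped | p2:(1,4)->(1,5)->EXIT

ESCAPED ESCAPED ESCAPED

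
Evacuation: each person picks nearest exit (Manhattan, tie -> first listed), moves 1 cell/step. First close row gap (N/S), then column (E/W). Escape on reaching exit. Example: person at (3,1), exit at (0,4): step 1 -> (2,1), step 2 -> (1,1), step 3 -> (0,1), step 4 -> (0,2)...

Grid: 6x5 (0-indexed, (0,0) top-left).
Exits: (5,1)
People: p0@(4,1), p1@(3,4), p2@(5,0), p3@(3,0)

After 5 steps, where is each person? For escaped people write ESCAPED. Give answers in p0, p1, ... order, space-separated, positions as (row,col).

Step 1: p0:(4,1)->(5,1)->EXIT | p1:(3,4)->(4,4) | p2:(5,0)->(5,1)->EXIT | p3:(3,0)->(4,0)
Step 2: p0:escaped | p1:(4,4)->(5,4) | p2:escaped | p3:(4,0)->(5,0)
Step 3: p0:escaped | p1:(5,4)->(5,3) | p2:escaped | p3:(5,0)->(5,1)->EXIT
Step 4: p0:escaped | p1:(5,3)->(5,2) | p2:escaped | p3:escaped
Step 5: p0:escaped | p1:(5,2)->(5,1)->EXIT | p2:escaped | p3:escaped

ESCAPED ESCAPED ESCAPED ESCAPED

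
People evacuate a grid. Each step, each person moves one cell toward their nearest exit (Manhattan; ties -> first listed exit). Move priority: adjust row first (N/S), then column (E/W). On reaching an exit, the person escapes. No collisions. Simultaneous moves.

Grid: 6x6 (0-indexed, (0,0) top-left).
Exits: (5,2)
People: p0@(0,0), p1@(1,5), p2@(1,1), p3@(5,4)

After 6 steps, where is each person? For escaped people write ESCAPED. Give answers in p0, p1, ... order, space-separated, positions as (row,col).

Step 1: p0:(0,0)->(1,0) | p1:(1,5)->(2,5) | p2:(1,1)->(2,1) | p3:(5,4)->(5,3)
Step 2: p0:(1,0)->(2,0) | p1:(2,5)->(3,5) | p2:(2,1)->(3,1) | p3:(5,3)->(5,2)->EXIT
Step 3: p0:(2,0)->(3,0) | p1:(3,5)->(4,5) | p2:(3,1)->(4,1) | p3:escaped
Step 4: p0:(3,0)->(4,0) | p1:(4,5)->(5,5) | p2:(4,1)->(5,1) | p3:escaped
Step 5: p0:(4,0)->(5,0) | p1:(5,5)->(5,4) | p2:(5,1)->(5,2)->EXIT | p3:escaped
Step 6: p0:(5,0)->(5,1) | p1:(5,4)->(5,3) | p2:escaped | p3:escaped

(5,1) (5,3) ESCAPED ESCAPED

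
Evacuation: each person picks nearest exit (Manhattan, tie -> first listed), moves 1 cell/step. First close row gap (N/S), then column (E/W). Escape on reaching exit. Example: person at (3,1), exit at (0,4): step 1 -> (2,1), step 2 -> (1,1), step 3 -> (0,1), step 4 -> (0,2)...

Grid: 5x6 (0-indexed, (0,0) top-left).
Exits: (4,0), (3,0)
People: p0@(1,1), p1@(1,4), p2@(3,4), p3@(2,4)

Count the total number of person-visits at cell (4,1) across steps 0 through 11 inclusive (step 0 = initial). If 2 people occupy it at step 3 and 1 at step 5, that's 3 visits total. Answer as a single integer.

Step 0: p0@(1,1) p1@(1,4) p2@(3,4) p3@(2,4) -> at (4,1): 0 [-], cum=0
Step 1: p0@(2,1) p1@(2,4) p2@(3,3) p3@(3,4) -> at (4,1): 0 [-], cum=0
Step 2: p0@(3,1) p1@(3,4) p2@(3,2) p3@(3,3) -> at (4,1): 0 [-], cum=0
Step 3: p0@ESC p1@(3,3) p2@(3,1) p3@(3,2) -> at (4,1): 0 [-], cum=0
Step 4: p0@ESC p1@(3,2) p2@ESC p3@(3,1) -> at (4,1): 0 [-], cum=0
Step 5: p0@ESC p1@(3,1) p2@ESC p3@ESC -> at (4,1): 0 [-], cum=0
Step 6: p0@ESC p1@ESC p2@ESC p3@ESC -> at (4,1): 0 [-], cum=0
Total visits = 0

Answer: 0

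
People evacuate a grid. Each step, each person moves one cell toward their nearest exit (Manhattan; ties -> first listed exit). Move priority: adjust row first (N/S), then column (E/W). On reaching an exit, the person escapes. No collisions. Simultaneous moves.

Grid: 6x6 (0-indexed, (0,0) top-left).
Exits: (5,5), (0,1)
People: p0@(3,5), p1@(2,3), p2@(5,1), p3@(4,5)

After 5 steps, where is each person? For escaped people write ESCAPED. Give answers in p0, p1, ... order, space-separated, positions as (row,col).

Step 1: p0:(3,5)->(4,5) | p1:(2,3)->(1,3) | p2:(5,1)->(5,2) | p3:(4,5)->(5,5)->EXIT
Step 2: p0:(4,5)->(5,5)->EXIT | p1:(1,3)->(0,3) | p2:(5,2)->(5,3) | p3:escaped
Step 3: p0:escaped | p1:(0,3)->(0,2) | p2:(5,3)->(5,4) | p3:escaped
Step 4: p0:escaped | p1:(0,2)->(0,1)->EXIT | p2:(5,4)->(5,5)->EXIT | p3:escaped

ESCAPED ESCAPED ESCAPED ESCAPED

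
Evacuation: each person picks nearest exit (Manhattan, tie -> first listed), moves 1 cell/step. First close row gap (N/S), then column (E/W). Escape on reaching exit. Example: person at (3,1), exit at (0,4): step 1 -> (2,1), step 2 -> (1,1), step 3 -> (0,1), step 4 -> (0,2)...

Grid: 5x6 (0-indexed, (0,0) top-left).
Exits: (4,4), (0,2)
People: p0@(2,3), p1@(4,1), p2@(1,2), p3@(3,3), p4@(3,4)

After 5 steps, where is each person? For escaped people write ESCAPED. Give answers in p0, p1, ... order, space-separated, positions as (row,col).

Step 1: p0:(2,3)->(3,3) | p1:(4,1)->(4,2) | p2:(1,2)->(0,2)->EXIT | p3:(3,3)->(4,3) | p4:(3,4)->(4,4)->EXIT
Step 2: p0:(3,3)->(4,3) | p1:(4,2)->(4,3) | p2:escaped | p3:(4,3)->(4,4)->EXIT | p4:escaped
Step 3: p0:(4,3)->(4,4)->EXIT | p1:(4,3)->(4,4)->EXIT | p2:escaped | p3:escaped | p4:escaped

ESCAPED ESCAPED ESCAPED ESCAPED ESCAPED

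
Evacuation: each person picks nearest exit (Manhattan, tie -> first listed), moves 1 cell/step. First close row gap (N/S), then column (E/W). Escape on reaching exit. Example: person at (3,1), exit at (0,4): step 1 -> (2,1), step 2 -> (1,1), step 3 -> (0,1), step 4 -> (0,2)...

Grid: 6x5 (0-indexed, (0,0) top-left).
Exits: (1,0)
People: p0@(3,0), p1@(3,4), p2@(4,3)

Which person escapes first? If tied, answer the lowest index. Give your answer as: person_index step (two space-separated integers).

Answer: 0 2

Derivation:
Step 1: p0:(3,0)->(2,0) | p1:(3,4)->(2,4) | p2:(4,3)->(3,3)
Step 2: p0:(2,0)->(1,0)->EXIT | p1:(2,4)->(1,4) | p2:(3,3)->(2,3)
Step 3: p0:escaped | p1:(1,4)->(1,3) | p2:(2,3)->(1,3)
Step 4: p0:escaped | p1:(1,3)->(1,2) | p2:(1,3)->(1,2)
Step 5: p0:escaped | p1:(1,2)->(1,1) | p2:(1,2)->(1,1)
Step 6: p0:escaped | p1:(1,1)->(1,0)->EXIT | p2:(1,1)->(1,0)->EXIT
Exit steps: [2, 6, 6]
First to escape: p0 at step 2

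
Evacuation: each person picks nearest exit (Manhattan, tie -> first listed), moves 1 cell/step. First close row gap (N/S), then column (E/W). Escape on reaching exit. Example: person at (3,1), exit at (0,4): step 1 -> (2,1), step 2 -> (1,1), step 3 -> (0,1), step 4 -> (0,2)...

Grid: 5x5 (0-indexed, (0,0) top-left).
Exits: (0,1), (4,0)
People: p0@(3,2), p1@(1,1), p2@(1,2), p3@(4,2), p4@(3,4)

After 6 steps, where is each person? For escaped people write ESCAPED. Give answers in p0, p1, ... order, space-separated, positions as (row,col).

Step 1: p0:(3,2)->(4,2) | p1:(1,1)->(0,1)->EXIT | p2:(1,2)->(0,2) | p3:(4,2)->(4,1) | p4:(3,4)->(4,4)
Step 2: p0:(4,2)->(4,1) | p1:escaped | p2:(0,2)->(0,1)->EXIT | p3:(4,1)->(4,0)->EXIT | p4:(4,4)->(4,3)
Step 3: p0:(4,1)->(4,0)->EXIT | p1:escaped | p2:escaped | p3:escaped | p4:(4,3)->(4,2)
Step 4: p0:escaped | p1:escaped | p2:escaped | p3:escaped | p4:(4,2)->(4,1)
Step 5: p0:escaped | p1:escaped | p2:escaped | p3:escaped | p4:(4,1)->(4,0)->EXIT

ESCAPED ESCAPED ESCAPED ESCAPED ESCAPED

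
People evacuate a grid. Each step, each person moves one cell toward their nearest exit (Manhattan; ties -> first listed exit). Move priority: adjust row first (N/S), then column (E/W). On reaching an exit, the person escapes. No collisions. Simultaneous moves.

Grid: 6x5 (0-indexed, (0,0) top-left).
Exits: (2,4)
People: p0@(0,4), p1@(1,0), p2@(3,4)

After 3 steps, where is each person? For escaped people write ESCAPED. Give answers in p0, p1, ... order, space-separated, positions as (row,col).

Step 1: p0:(0,4)->(1,4) | p1:(1,0)->(2,0) | p2:(3,4)->(2,4)->EXIT
Step 2: p0:(1,4)->(2,4)->EXIT | p1:(2,0)->(2,1) | p2:escaped
Step 3: p0:escaped | p1:(2,1)->(2,2) | p2:escaped

ESCAPED (2,2) ESCAPED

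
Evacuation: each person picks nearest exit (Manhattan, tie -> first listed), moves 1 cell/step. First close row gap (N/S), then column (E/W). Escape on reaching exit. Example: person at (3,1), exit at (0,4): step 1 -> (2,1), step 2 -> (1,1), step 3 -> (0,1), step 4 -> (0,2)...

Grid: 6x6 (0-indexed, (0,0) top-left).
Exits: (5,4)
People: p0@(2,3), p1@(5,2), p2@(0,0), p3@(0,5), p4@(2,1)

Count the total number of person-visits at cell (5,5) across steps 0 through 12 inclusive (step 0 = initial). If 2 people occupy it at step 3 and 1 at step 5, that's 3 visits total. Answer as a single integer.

Answer: 1

Derivation:
Step 0: p0@(2,3) p1@(5,2) p2@(0,0) p3@(0,5) p4@(2,1) -> at (5,5): 0 [-], cum=0
Step 1: p0@(3,3) p1@(5,3) p2@(1,0) p3@(1,5) p4@(3,1) -> at (5,5): 0 [-], cum=0
Step 2: p0@(4,3) p1@ESC p2@(2,0) p3@(2,5) p4@(4,1) -> at (5,5): 0 [-], cum=0
Step 3: p0@(5,3) p1@ESC p2@(3,0) p3@(3,5) p4@(5,1) -> at (5,5): 0 [-], cum=0
Step 4: p0@ESC p1@ESC p2@(4,0) p3@(4,5) p4@(5,2) -> at (5,5): 0 [-], cum=0
Step 5: p0@ESC p1@ESC p2@(5,0) p3@(5,5) p4@(5,3) -> at (5,5): 1 [p3], cum=1
Step 6: p0@ESC p1@ESC p2@(5,1) p3@ESC p4@ESC -> at (5,5): 0 [-], cum=1
Step 7: p0@ESC p1@ESC p2@(5,2) p3@ESC p4@ESC -> at (5,5): 0 [-], cum=1
Step 8: p0@ESC p1@ESC p2@(5,3) p3@ESC p4@ESC -> at (5,5): 0 [-], cum=1
Step 9: p0@ESC p1@ESC p2@ESC p3@ESC p4@ESC -> at (5,5): 0 [-], cum=1
Total visits = 1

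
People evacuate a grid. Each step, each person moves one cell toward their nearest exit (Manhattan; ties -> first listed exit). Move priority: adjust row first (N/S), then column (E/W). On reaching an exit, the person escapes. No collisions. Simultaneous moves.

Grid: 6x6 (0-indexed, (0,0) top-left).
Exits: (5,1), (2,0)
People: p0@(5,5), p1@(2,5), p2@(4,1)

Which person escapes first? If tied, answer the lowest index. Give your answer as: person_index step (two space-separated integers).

Answer: 2 1

Derivation:
Step 1: p0:(5,5)->(5,4) | p1:(2,5)->(2,4) | p2:(4,1)->(5,1)->EXIT
Step 2: p0:(5,4)->(5,3) | p1:(2,4)->(2,3) | p2:escaped
Step 3: p0:(5,3)->(5,2) | p1:(2,3)->(2,2) | p2:escaped
Step 4: p0:(5,2)->(5,1)->EXIT | p1:(2,2)->(2,1) | p2:escaped
Step 5: p0:escaped | p1:(2,1)->(2,0)->EXIT | p2:escaped
Exit steps: [4, 5, 1]
First to escape: p2 at step 1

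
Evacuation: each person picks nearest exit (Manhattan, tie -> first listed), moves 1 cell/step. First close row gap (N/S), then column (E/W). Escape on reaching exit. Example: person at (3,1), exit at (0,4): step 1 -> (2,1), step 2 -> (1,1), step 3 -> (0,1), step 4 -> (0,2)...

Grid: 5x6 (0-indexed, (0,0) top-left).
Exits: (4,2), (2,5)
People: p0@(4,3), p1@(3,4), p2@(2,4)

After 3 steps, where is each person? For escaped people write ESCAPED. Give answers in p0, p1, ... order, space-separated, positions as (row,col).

Step 1: p0:(4,3)->(4,2)->EXIT | p1:(3,4)->(2,4) | p2:(2,4)->(2,5)->EXIT
Step 2: p0:escaped | p1:(2,4)->(2,5)->EXIT | p2:escaped

ESCAPED ESCAPED ESCAPED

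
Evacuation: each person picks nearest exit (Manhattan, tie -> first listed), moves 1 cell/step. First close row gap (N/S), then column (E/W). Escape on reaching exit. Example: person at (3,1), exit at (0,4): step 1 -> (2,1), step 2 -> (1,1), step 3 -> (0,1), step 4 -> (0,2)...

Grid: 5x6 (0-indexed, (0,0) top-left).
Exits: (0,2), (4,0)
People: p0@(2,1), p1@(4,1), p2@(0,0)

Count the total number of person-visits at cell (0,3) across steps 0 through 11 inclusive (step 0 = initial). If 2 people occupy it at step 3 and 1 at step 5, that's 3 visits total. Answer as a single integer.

Answer: 0

Derivation:
Step 0: p0@(2,1) p1@(4,1) p2@(0,0) -> at (0,3): 0 [-], cum=0
Step 1: p0@(1,1) p1@ESC p2@(0,1) -> at (0,3): 0 [-], cum=0
Step 2: p0@(0,1) p1@ESC p2@ESC -> at (0,3): 0 [-], cum=0
Step 3: p0@ESC p1@ESC p2@ESC -> at (0,3): 0 [-], cum=0
Total visits = 0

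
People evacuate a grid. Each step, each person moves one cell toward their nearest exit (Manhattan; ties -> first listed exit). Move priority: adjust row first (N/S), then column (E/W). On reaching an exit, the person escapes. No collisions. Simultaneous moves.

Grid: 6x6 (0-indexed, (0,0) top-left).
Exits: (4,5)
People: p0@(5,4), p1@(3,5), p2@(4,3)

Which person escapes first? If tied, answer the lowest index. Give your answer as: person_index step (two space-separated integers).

Step 1: p0:(5,4)->(4,4) | p1:(3,5)->(4,5)->EXIT | p2:(4,3)->(4,4)
Step 2: p0:(4,4)->(4,5)->EXIT | p1:escaped | p2:(4,4)->(4,5)->EXIT
Exit steps: [2, 1, 2]
First to escape: p1 at step 1

Answer: 1 1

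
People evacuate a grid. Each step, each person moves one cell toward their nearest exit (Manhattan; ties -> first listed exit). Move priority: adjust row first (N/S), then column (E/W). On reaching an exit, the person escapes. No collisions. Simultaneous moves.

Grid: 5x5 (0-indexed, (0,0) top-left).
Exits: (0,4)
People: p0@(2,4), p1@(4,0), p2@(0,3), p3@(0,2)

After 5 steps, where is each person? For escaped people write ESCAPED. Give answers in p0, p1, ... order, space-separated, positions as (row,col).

Step 1: p0:(2,4)->(1,4) | p1:(4,0)->(3,0) | p2:(0,3)->(0,4)->EXIT | p3:(0,2)->(0,3)
Step 2: p0:(1,4)->(0,4)->EXIT | p1:(3,0)->(2,0) | p2:escaped | p3:(0,3)->(0,4)->EXIT
Step 3: p0:escaped | p1:(2,0)->(1,0) | p2:escaped | p3:escaped
Step 4: p0:escaped | p1:(1,0)->(0,0) | p2:escaped | p3:escaped
Step 5: p0:escaped | p1:(0,0)->(0,1) | p2:escaped | p3:escaped

ESCAPED (0,1) ESCAPED ESCAPED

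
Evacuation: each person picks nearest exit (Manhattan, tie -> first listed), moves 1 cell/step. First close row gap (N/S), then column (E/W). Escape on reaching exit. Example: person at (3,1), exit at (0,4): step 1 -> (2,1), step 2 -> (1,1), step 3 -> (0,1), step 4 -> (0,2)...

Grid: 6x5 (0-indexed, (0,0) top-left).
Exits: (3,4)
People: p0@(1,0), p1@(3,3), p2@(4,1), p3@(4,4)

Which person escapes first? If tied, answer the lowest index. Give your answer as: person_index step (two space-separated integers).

Step 1: p0:(1,0)->(2,0) | p1:(3,3)->(3,4)->EXIT | p2:(4,1)->(3,1) | p3:(4,4)->(3,4)->EXIT
Step 2: p0:(2,0)->(3,0) | p1:escaped | p2:(3,1)->(3,2) | p3:escaped
Step 3: p0:(3,0)->(3,1) | p1:escaped | p2:(3,2)->(3,3) | p3:escaped
Step 4: p0:(3,1)->(3,2) | p1:escaped | p2:(3,3)->(3,4)->EXIT | p3:escaped
Step 5: p0:(3,2)->(3,3) | p1:escaped | p2:escaped | p3:escaped
Step 6: p0:(3,3)->(3,4)->EXIT | p1:escaped | p2:escaped | p3:escaped
Exit steps: [6, 1, 4, 1]
First to escape: p1 at step 1

Answer: 1 1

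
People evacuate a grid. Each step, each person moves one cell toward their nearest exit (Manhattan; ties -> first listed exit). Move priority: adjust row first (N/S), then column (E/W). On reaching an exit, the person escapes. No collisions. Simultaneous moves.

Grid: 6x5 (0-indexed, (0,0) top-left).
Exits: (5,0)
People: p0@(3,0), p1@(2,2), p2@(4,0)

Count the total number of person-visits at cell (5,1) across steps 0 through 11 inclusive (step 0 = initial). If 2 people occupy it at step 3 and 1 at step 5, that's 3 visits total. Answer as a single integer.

Answer: 1

Derivation:
Step 0: p0@(3,0) p1@(2,2) p2@(4,0) -> at (5,1): 0 [-], cum=0
Step 1: p0@(4,0) p1@(3,2) p2@ESC -> at (5,1): 0 [-], cum=0
Step 2: p0@ESC p1@(4,2) p2@ESC -> at (5,1): 0 [-], cum=0
Step 3: p0@ESC p1@(5,2) p2@ESC -> at (5,1): 0 [-], cum=0
Step 4: p0@ESC p1@(5,1) p2@ESC -> at (5,1): 1 [p1], cum=1
Step 5: p0@ESC p1@ESC p2@ESC -> at (5,1): 0 [-], cum=1
Total visits = 1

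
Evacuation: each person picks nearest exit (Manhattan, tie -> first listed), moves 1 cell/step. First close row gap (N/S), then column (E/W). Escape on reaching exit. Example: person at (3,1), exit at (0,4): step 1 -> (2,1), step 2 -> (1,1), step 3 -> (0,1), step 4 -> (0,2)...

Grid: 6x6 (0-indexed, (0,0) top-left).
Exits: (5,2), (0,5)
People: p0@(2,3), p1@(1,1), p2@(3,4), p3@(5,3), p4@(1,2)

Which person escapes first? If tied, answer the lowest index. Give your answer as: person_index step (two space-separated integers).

Step 1: p0:(2,3)->(3,3) | p1:(1,1)->(2,1) | p2:(3,4)->(4,4) | p3:(5,3)->(5,2)->EXIT | p4:(1,2)->(2,2)
Step 2: p0:(3,3)->(4,3) | p1:(2,1)->(3,1) | p2:(4,4)->(5,4) | p3:escaped | p4:(2,2)->(3,2)
Step 3: p0:(4,3)->(5,3) | p1:(3,1)->(4,1) | p2:(5,4)->(5,3) | p3:escaped | p4:(3,2)->(4,2)
Step 4: p0:(5,3)->(5,2)->EXIT | p1:(4,1)->(5,1) | p2:(5,3)->(5,2)->EXIT | p3:escaped | p4:(4,2)->(5,2)->EXIT
Step 5: p0:escaped | p1:(5,1)->(5,2)->EXIT | p2:escaped | p3:escaped | p4:escaped
Exit steps: [4, 5, 4, 1, 4]
First to escape: p3 at step 1

Answer: 3 1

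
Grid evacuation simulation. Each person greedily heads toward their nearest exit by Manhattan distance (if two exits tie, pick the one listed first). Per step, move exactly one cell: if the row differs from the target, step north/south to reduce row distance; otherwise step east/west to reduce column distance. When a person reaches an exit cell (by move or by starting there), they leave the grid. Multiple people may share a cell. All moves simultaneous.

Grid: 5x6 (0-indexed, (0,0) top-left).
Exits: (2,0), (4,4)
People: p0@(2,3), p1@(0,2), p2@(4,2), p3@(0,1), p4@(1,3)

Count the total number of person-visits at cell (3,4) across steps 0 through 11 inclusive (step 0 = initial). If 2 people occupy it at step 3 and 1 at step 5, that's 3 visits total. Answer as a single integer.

Step 0: p0@(2,3) p1@(0,2) p2@(4,2) p3@(0,1) p4@(1,3) -> at (3,4): 0 [-], cum=0
Step 1: p0@(2,2) p1@(1,2) p2@(4,3) p3@(1,1) p4@(2,3) -> at (3,4): 0 [-], cum=0
Step 2: p0@(2,1) p1@(2,2) p2@ESC p3@(2,1) p4@(2,2) -> at (3,4): 0 [-], cum=0
Step 3: p0@ESC p1@(2,1) p2@ESC p3@ESC p4@(2,1) -> at (3,4): 0 [-], cum=0
Step 4: p0@ESC p1@ESC p2@ESC p3@ESC p4@ESC -> at (3,4): 0 [-], cum=0
Total visits = 0

Answer: 0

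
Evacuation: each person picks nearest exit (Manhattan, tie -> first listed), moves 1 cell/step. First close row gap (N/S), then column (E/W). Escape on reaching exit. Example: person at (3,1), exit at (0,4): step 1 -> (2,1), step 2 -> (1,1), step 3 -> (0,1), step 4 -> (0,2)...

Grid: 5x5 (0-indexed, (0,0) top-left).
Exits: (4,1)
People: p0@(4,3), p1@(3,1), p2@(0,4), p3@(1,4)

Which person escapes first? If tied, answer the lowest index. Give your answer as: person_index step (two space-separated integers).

Answer: 1 1

Derivation:
Step 1: p0:(4,3)->(4,2) | p1:(3,1)->(4,1)->EXIT | p2:(0,4)->(1,4) | p3:(1,4)->(2,4)
Step 2: p0:(4,2)->(4,1)->EXIT | p1:escaped | p2:(1,4)->(2,4) | p3:(2,4)->(3,4)
Step 3: p0:escaped | p1:escaped | p2:(2,4)->(3,4) | p3:(3,4)->(4,4)
Step 4: p0:escaped | p1:escaped | p2:(3,4)->(4,4) | p3:(4,4)->(4,3)
Step 5: p0:escaped | p1:escaped | p2:(4,4)->(4,3) | p3:(4,3)->(4,2)
Step 6: p0:escaped | p1:escaped | p2:(4,3)->(4,2) | p3:(4,2)->(4,1)->EXIT
Step 7: p0:escaped | p1:escaped | p2:(4,2)->(4,1)->EXIT | p3:escaped
Exit steps: [2, 1, 7, 6]
First to escape: p1 at step 1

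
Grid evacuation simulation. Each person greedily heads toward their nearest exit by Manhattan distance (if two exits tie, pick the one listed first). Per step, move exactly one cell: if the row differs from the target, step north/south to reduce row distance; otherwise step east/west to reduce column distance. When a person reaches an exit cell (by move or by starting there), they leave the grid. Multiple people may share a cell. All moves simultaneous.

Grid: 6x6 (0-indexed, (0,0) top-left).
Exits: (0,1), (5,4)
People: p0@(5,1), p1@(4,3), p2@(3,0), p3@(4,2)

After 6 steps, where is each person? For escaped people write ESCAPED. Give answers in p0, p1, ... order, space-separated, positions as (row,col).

Step 1: p0:(5,1)->(5,2) | p1:(4,3)->(5,3) | p2:(3,0)->(2,0) | p3:(4,2)->(5,2)
Step 2: p0:(5,2)->(5,3) | p1:(5,3)->(5,4)->EXIT | p2:(2,0)->(1,0) | p3:(5,2)->(5,3)
Step 3: p0:(5,3)->(5,4)->EXIT | p1:escaped | p2:(1,0)->(0,0) | p3:(5,3)->(5,4)->EXIT
Step 4: p0:escaped | p1:escaped | p2:(0,0)->(0,1)->EXIT | p3:escaped

ESCAPED ESCAPED ESCAPED ESCAPED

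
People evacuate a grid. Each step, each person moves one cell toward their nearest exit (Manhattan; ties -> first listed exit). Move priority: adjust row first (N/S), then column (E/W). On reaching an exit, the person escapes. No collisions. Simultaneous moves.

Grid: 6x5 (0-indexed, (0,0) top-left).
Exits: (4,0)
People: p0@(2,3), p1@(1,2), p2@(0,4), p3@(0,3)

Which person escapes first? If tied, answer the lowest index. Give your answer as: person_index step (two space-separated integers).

Step 1: p0:(2,3)->(3,3) | p1:(1,2)->(2,2) | p2:(0,4)->(1,4) | p3:(0,3)->(1,3)
Step 2: p0:(3,3)->(4,3) | p1:(2,2)->(3,2) | p2:(1,4)->(2,4) | p3:(1,3)->(2,3)
Step 3: p0:(4,3)->(4,2) | p1:(3,2)->(4,2) | p2:(2,4)->(3,4) | p3:(2,3)->(3,3)
Step 4: p0:(4,2)->(4,1) | p1:(4,2)->(4,1) | p2:(3,4)->(4,4) | p3:(3,3)->(4,3)
Step 5: p0:(4,1)->(4,0)->EXIT | p1:(4,1)->(4,0)->EXIT | p2:(4,4)->(4,3) | p3:(4,3)->(4,2)
Step 6: p0:escaped | p1:escaped | p2:(4,3)->(4,2) | p3:(4,2)->(4,1)
Step 7: p0:escaped | p1:escaped | p2:(4,2)->(4,1) | p3:(4,1)->(4,0)->EXIT
Step 8: p0:escaped | p1:escaped | p2:(4,1)->(4,0)->EXIT | p3:escaped
Exit steps: [5, 5, 8, 7]
First to escape: p0 at step 5

Answer: 0 5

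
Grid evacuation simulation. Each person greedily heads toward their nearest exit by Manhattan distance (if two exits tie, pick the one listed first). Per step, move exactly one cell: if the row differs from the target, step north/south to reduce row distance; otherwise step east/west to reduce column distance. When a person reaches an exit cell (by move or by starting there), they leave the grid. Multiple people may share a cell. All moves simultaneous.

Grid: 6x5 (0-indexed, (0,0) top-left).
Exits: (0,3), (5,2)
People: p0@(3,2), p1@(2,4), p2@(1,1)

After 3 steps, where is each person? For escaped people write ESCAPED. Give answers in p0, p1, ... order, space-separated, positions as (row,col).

Step 1: p0:(3,2)->(4,2) | p1:(2,4)->(1,4) | p2:(1,1)->(0,1)
Step 2: p0:(4,2)->(5,2)->EXIT | p1:(1,4)->(0,4) | p2:(0,1)->(0,2)
Step 3: p0:escaped | p1:(0,4)->(0,3)->EXIT | p2:(0,2)->(0,3)->EXIT

ESCAPED ESCAPED ESCAPED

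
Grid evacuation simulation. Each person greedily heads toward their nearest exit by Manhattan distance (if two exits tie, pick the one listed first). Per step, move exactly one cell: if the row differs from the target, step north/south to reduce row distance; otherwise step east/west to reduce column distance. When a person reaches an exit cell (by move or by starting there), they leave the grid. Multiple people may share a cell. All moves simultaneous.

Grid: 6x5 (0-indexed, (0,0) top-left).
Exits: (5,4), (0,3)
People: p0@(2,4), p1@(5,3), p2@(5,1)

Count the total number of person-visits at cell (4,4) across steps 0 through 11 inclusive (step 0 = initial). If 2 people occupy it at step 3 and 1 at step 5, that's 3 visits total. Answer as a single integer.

Answer: 1

Derivation:
Step 0: p0@(2,4) p1@(5,3) p2@(5,1) -> at (4,4): 0 [-], cum=0
Step 1: p0@(3,4) p1@ESC p2@(5,2) -> at (4,4): 0 [-], cum=0
Step 2: p0@(4,4) p1@ESC p2@(5,3) -> at (4,4): 1 [p0], cum=1
Step 3: p0@ESC p1@ESC p2@ESC -> at (4,4): 0 [-], cum=1
Total visits = 1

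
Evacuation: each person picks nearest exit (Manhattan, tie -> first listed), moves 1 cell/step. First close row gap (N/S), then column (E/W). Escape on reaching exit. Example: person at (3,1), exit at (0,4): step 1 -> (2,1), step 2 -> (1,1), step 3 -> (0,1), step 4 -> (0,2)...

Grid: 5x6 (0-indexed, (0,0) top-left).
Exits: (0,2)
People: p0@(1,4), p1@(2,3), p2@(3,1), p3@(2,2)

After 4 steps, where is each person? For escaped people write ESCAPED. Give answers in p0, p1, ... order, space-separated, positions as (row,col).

Step 1: p0:(1,4)->(0,4) | p1:(2,3)->(1,3) | p2:(3,1)->(2,1) | p3:(2,2)->(1,2)
Step 2: p0:(0,4)->(0,3) | p1:(1,3)->(0,3) | p2:(2,1)->(1,1) | p3:(1,2)->(0,2)->EXIT
Step 3: p0:(0,3)->(0,2)->EXIT | p1:(0,3)->(0,2)->EXIT | p2:(1,1)->(0,1) | p3:escaped
Step 4: p0:escaped | p1:escaped | p2:(0,1)->(0,2)->EXIT | p3:escaped

ESCAPED ESCAPED ESCAPED ESCAPED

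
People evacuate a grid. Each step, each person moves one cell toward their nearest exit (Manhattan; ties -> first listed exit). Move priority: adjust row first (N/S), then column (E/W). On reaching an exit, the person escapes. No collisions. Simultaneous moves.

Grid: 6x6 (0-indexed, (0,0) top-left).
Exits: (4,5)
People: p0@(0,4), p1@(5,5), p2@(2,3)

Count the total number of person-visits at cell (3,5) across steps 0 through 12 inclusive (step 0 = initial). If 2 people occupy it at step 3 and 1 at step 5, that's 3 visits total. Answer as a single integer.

Step 0: p0@(0,4) p1@(5,5) p2@(2,3) -> at (3,5): 0 [-], cum=0
Step 1: p0@(1,4) p1@ESC p2@(3,3) -> at (3,5): 0 [-], cum=0
Step 2: p0@(2,4) p1@ESC p2@(4,3) -> at (3,5): 0 [-], cum=0
Step 3: p0@(3,4) p1@ESC p2@(4,4) -> at (3,5): 0 [-], cum=0
Step 4: p0@(4,4) p1@ESC p2@ESC -> at (3,5): 0 [-], cum=0
Step 5: p0@ESC p1@ESC p2@ESC -> at (3,5): 0 [-], cum=0
Total visits = 0

Answer: 0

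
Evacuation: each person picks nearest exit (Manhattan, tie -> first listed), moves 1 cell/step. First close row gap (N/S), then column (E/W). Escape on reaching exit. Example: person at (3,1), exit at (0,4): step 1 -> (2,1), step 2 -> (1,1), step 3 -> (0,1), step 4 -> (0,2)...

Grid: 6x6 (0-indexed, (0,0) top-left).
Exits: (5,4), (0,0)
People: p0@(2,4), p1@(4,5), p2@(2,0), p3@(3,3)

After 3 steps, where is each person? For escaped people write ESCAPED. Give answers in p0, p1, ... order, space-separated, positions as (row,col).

Step 1: p0:(2,4)->(3,4) | p1:(4,5)->(5,5) | p2:(2,0)->(1,0) | p3:(3,3)->(4,3)
Step 2: p0:(3,4)->(4,4) | p1:(5,5)->(5,4)->EXIT | p2:(1,0)->(0,0)->EXIT | p3:(4,3)->(5,3)
Step 3: p0:(4,4)->(5,4)->EXIT | p1:escaped | p2:escaped | p3:(5,3)->(5,4)->EXIT

ESCAPED ESCAPED ESCAPED ESCAPED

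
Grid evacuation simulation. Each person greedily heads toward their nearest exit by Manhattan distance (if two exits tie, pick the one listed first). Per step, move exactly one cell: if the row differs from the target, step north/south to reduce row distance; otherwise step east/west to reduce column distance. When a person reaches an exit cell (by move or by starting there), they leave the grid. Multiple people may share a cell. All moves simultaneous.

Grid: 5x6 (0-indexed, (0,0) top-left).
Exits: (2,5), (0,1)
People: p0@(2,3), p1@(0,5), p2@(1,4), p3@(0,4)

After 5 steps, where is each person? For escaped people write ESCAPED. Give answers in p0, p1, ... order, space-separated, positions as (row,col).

Step 1: p0:(2,3)->(2,4) | p1:(0,5)->(1,5) | p2:(1,4)->(2,4) | p3:(0,4)->(1,4)
Step 2: p0:(2,4)->(2,5)->EXIT | p1:(1,5)->(2,5)->EXIT | p2:(2,4)->(2,5)->EXIT | p3:(1,4)->(2,4)
Step 3: p0:escaped | p1:escaped | p2:escaped | p3:(2,4)->(2,5)->EXIT

ESCAPED ESCAPED ESCAPED ESCAPED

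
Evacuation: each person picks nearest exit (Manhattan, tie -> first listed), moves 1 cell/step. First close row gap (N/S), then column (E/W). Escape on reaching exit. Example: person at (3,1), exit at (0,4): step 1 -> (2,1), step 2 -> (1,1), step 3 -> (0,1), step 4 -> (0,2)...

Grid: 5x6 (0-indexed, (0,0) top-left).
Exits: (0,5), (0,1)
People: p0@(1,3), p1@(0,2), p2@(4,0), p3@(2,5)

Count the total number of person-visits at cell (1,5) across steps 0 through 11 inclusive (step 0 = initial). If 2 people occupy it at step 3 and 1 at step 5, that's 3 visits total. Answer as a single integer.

Answer: 1

Derivation:
Step 0: p0@(1,3) p1@(0,2) p2@(4,0) p3@(2,5) -> at (1,5): 0 [-], cum=0
Step 1: p0@(0,3) p1@ESC p2@(3,0) p3@(1,5) -> at (1,5): 1 [p3], cum=1
Step 2: p0@(0,4) p1@ESC p2@(2,0) p3@ESC -> at (1,5): 0 [-], cum=1
Step 3: p0@ESC p1@ESC p2@(1,0) p3@ESC -> at (1,5): 0 [-], cum=1
Step 4: p0@ESC p1@ESC p2@(0,0) p3@ESC -> at (1,5): 0 [-], cum=1
Step 5: p0@ESC p1@ESC p2@ESC p3@ESC -> at (1,5): 0 [-], cum=1
Total visits = 1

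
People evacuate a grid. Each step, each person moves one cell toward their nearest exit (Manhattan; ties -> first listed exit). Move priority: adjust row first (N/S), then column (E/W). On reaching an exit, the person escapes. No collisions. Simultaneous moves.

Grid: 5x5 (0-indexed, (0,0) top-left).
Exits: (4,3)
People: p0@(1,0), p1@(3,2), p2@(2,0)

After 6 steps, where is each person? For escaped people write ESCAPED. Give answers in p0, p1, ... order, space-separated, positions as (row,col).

Step 1: p0:(1,0)->(2,0) | p1:(3,2)->(4,2) | p2:(2,0)->(3,0)
Step 2: p0:(2,0)->(3,0) | p1:(4,2)->(4,3)->EXIT | p2:(3,0)->(4,0)
Step 3: p0:(3,0)->(4,0) | p1:escaped | p2:(4,0)->(4,1)
Step 4: p0:(4,0)->(4,1) | p1:escaped | p2:(4,1)->(4,2)
Step 5: p0:(4,1)->(4,2) | p1:escaped | p2:(4,2)->(4,3)->EXIT
Step 6: p0:(4,2)->(4,3)->EXIT | p1:escaped | p2:escaped

ESCAPED ESCAPED ESCAPED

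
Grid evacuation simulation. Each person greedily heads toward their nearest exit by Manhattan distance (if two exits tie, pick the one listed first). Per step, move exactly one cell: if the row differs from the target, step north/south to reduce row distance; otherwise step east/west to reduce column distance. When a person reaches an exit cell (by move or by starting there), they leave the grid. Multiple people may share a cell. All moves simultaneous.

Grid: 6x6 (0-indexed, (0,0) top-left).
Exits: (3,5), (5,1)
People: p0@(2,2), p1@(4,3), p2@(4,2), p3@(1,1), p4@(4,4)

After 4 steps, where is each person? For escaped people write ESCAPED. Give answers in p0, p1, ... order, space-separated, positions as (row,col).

Step 1: p0:(2,2)->(3,2) | p1:(4,3)->(3,3) | p2:(4,2)->(5,2) | p3:(1,1)->(2,1) | p4:(4,4)->(3,4)
Step 2: p0:(3,2)->(3,3) | p1:(3,3)->(3,4) | p2:(5,2)->(5,1)->EXIT | p3:(2,1)->(3,1) | p4:(3,4)->(3,5)->EXIT
Step 3: p0:(3,3)->(3,4) | p1:(3,4)->(3,5)->EXIT | p2:escaped | p3:(3,1)->(4,1) | p4:escaped
Step 4: p0:(3,4)->(3,5)->EXIT | p1:escaped | p2:escaped | p3:(4,1)->(5,1)->EXIT | p4:escaped

ESCAPED ESCAPED ESCAPED ESCAPED ESCAPED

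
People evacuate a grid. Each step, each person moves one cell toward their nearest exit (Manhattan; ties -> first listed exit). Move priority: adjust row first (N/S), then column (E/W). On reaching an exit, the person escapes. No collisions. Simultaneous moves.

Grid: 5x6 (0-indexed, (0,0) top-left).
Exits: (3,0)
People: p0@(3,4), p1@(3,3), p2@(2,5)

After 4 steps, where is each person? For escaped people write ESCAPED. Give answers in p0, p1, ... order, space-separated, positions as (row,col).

Step 1: p0:(3,4)->(3,3) | p1:(3,3)->(3,2) | p2:(2,5)->(3,5)
Step 2: p0:(3,3)->(3,2) | p1:(3,2)->(3,1) | p2:(3,5)->(3,4)
Step 3: p0:(3,2)->(3,1) | p1:(3,1)->(3,0)->EXIT | p2:(3,4)->(3,3)
Step 4: p0:(3,1)->(3,0)->EXIT | p1:escaped | p2:(3,3)->(3,2)

ESCAPED ESCAPED (3,2)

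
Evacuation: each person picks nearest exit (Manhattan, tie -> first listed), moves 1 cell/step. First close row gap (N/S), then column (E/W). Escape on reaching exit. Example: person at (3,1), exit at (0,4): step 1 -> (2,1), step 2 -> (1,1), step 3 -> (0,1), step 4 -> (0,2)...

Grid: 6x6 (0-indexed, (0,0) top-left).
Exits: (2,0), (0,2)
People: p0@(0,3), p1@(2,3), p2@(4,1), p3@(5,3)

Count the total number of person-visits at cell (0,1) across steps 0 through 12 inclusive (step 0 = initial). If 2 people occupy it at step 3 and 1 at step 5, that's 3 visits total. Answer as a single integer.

Step 0: p0@(0,3) p1@(2,3) p2@(4,1) p3@(5,3) -> at (0,1): 0 [-], cum=0
Step 1: p0@ESC p1@(2,2) p2@(3,1) p3@(4,3) -> at (0,1): 0 [-], cum=0
Step 2: p0@ESC p1@(2,1) p2@(2,1) p3@(3,3) -> at (0,1): 0 [-], cum=0
Step 3: p0@ESC p1@ESC p2@ESC p3@(2,3) -> at (0,1): 0 [-], cum=0
Step 4: p0@ESC p1@ESC p2@ESC p3@(2,2) -> at (0,1): 0 [-], cum=0
Step 5: p0@ESC p1@ESC p2@ESC p3@(2,1) -> at (0,1): 0 [-], cum=0
Step 6: p0@ESC p1@ESC p2@ESC p3@ESC -> at (0,1): 0 [-], cum=0
Total visits = 0

Answer: 0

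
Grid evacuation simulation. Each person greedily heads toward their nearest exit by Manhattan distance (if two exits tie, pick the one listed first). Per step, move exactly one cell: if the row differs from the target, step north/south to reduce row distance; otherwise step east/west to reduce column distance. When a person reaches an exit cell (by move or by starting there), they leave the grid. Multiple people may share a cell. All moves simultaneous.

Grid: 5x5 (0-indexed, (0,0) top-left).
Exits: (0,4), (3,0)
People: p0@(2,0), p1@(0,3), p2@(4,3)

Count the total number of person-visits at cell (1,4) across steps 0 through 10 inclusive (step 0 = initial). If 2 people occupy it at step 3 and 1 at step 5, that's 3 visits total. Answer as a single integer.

Answer: 0

Derivation:
Step 0: p0@(2,0) p1@(0,3) p2@(4,3) -> at (1,4): 0 [-], cum=0
Step 1: p0@ESC p1@ESC p2@(3,3) -> at (1,4): 0 [-], cum=0
Step 2: p0@ESC p1@ESC p2@(3,2) -> at (1,4): 0 [-], cum=0
Step 3: p0@ESC p1@ESC p2@(3,1) -> at (1,4): 0 [-], cum=0
Step 4: p0@ESC p1@ESC p2@ESC -> at (1,4): 0 [-], cum=0
Total visits = 0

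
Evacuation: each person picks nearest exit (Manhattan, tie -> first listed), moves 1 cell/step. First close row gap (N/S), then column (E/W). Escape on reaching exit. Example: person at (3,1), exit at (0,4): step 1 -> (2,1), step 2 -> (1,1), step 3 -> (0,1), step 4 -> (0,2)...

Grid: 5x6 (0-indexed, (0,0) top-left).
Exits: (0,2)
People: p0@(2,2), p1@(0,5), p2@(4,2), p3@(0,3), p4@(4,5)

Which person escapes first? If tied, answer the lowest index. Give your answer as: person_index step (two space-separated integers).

Step 1: p0:(2,2)->(1,2) | p1:(0,5)->(0,4) | p2:(4,2)->(3,2) | p3:(0,3)->(0,2)->EXIT | p4:(4,5)->(3,5)
Step 2: p0:(1,2)->(0,2)->EXIT | p1:(0,4)->(0,3) | p2:(3,2)->(2,2) | p3:escaped | p4:(3,5)->(2,5)
Step 3: p0:escaped | p1:(0,3)->(0,2)->EXIT | p2:(2,2)->(1,2) | p3:escaped | p4:(2,5)->(1,5)
Step 4: p0:escaped | p1:escaped | p2:(1,2)->(0,2)->EXIT | p3:escaped | p4:(1,5)->(0,5)
Step 5: p0:escaped | p1:escaped | p2:escaped | p3:escaped | p4:(0,5)->(0,4)
Step 6: p0:escaped | p1:escaped | p2:escaped | p3:escaped | p4:(0,4)->(0,3)
Step 7: p0:escaped | p1:escaped | p2:escaped | p3:escaped | p4:(0,3)->(0,2)->EXIT
Exit steps: [2, 3, 4, 1, 7]
First to escape: p3 at step 1

Answer: 3 1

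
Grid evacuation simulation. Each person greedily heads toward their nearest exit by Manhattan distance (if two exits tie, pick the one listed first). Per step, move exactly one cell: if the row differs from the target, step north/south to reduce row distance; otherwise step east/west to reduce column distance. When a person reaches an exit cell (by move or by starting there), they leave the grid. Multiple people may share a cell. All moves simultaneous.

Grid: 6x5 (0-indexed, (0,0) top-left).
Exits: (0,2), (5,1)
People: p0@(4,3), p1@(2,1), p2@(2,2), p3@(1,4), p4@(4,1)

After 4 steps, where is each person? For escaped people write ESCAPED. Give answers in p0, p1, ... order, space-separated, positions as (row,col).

Step 1: p0:(4,3)->(5,3) | p1:(2,1)->(1,1) | p2:(2,2)->(1,2) | p3:(1,4)->(0,4) | p4:(4,1)->(5,1)->EXIT
Step 2: p0:(5,3)->(5,2) | p1:(1,1)->(0,1) | p2:(1,2)->(0,2)->EXIT | p3:(0,4)->(0,3) | p4:escaped
Step 3: p0:(5,2)->(5,1)->EXIT | p1:(0,1)->(0,2)->EXIT | p2:escaped | p3:(0,3)->(0,2)->EXIT | p4:escaped

ESCAPED ESCAPED ESCAPED ESCAPED ESCAPED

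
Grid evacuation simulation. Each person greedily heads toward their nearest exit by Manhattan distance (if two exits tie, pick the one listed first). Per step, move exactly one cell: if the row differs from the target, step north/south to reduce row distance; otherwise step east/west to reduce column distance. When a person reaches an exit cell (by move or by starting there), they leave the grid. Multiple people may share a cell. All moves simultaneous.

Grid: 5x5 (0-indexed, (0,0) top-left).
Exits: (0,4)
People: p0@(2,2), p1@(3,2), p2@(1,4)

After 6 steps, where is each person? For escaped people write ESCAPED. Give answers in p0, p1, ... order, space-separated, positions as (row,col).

Step 1: p0:(2,2)->(1,2) | p1:(3,2)->(2,2) | p2:(1,4)->(0,4)->EXIT
Step 2: p0:(1,2)->(0,2) | p1:(2,2)->(1,2) | p2:escaped
Step 3: p0:(0,2)->(0,3) | p1:(1,2)->(0,2) | p2:escaped
Step 4: p0:(0,3)->(0,4)->EXIT | p1:(0,2)->(0,3) | p2:escaped
Step 5: p0:escaped | p1:(0,3)->(0,4)->EXIT | p2:escaped

ESCAPED ESCAPED ESCAPED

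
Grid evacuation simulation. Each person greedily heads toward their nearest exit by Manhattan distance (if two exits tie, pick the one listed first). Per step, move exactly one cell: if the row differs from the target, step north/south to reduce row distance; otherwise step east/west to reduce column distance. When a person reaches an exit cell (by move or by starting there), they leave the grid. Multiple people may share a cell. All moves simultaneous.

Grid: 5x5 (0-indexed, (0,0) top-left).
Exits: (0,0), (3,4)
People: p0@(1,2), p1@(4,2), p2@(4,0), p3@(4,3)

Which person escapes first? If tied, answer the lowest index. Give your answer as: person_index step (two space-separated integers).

Step 1: p0:(1,2)->(0,2) | p1:(4,2)->(3,2) | p2:(4,0)->(3,0) | p3:(4,3)->(3,3)
Step 2: p0:(0,2)->(0,1) | p1:(3,2)->(3,3) | p2:(3,0)->(2,0) | p3:(3,3)->(3,4)->EXIT
Step 3: p0:(0,1)->(0,0)->EXIT | p1:(3,3)->(3,4)->EXIT | p2:(2,0)->(1,0) | p3:escaped
Step 4: p0:escaped | p1:escaped | p2:(1,0)->(0,0)->EXIT | p3:escaped
Exit steps: [3, 3, 4, 2]
First to escape: p3 at step 2

Answer: 3 2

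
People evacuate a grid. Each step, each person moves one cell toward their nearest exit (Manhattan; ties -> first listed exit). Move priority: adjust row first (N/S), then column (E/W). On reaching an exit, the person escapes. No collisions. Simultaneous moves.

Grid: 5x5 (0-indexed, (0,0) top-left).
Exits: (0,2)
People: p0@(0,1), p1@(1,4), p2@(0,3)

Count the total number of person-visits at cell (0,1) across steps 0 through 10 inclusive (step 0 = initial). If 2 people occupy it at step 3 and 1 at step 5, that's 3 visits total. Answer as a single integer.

Step 0: p0@(0,1) p1@(1,4) p2@(0,3) -> at (0,1): 1 [p0], cum=1
Step 1: p0@ESC p1@(0,4) p2@ESC -> at (0,1): 0 [-], cum=1
Step 2: p0@ESC p1@(0,3) p2@ESC -> at (0,1): 0 [-], cum=1
Step 3: p0@ESC p1@ESC p2@ESC -> at (0,1): 0 [-], cum=1
Total visits = 1

Answer: 1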